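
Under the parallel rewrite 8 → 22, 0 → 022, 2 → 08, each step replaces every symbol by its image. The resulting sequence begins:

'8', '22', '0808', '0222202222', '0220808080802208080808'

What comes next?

022080802222022220222202222022080802222022220222202222

φ(0220808080802208080808) expands symbol-by-symbol to 022 08 08 022 22 022 22 022 22 022 22 022 08 08 022 22 022 22 022 22 022 22; joining the 22 pieces gives the next term.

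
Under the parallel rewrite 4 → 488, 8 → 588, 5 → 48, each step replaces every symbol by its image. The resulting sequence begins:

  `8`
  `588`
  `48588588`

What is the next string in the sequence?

4885884858858848588588

Apply φ to 48588588 symbol by symbol: 4→488, 8→588, 5→48, 8→588, 8→588, 5→48, 8→588, 8→588; joined: 488 588 48 588 588 48 588 588.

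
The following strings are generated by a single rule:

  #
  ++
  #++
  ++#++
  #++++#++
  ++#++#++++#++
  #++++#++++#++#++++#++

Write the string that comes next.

From term 3 onward, concatenate the second-to-last term with the last: #·++ = #++, ++·#++ = ++#++, …
So term 8 is ++#++#++++#++·#++++#++++#++#++++#++.

++#++#++++#++#++++#++++#++#++++#++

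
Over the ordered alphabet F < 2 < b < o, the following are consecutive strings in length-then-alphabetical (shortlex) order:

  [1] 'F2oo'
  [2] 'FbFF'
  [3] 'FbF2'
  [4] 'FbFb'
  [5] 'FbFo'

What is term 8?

Fb2b

Continuing the enumeration 3 steps past FbFo: FbFo → Fb2F → Fb22 → (answer).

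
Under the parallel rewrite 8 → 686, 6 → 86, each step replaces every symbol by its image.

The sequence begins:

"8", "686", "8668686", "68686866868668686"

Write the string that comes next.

Applying the rule to each of the 17 symbols of 68686866868668686 gives the pieces 86 686 86 686 86 686 86 86 686 86 686 86 86 686 86 686 86, which concatenate to the answer.

86686866868668686866868668686866868668686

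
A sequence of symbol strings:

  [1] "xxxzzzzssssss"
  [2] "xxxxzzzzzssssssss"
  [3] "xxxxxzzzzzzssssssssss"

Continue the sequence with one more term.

xxxxxxzzzzzzzssssssssssss

Term n consists of n x's, followed by n+1 z's, followed by 2n s's, where the shown terms are n = 3, 4, 5.
At n = 6 the blocks have lengths 6, 7, 12.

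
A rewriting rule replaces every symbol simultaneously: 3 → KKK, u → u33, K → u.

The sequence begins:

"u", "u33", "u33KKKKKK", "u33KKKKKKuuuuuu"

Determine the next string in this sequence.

u33KKKKKKuuuuuuu33u33u33u33u33u33

Applying the rule to each of the 15 symbols of u33KKKKKKuuuuuu gives the pieces u33 KKK KKK u u u u u u u33 u33 u33 u33 u33 u33, which concatenate to the answer.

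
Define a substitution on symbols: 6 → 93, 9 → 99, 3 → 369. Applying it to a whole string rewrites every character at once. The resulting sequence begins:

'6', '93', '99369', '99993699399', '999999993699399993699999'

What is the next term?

Replace each of the 24 characters of 999999993699399993699999 in place — 99 99 99 99 99 99 99 99 369 93 99 99 369 99 99 99 99 369 93 99 99 99 99 99 — and concatenate.

999999999999999936993999936999999999369939999999999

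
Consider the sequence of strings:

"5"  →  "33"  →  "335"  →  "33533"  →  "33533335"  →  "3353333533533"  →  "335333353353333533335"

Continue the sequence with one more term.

3353333533533335333353353333533533

From term 3 onward, concatenate the last term with the second-to-last: 33·5 = 335, 335·33 = 33533, …
The next term joins 335333353353333533335 and 3353333533533.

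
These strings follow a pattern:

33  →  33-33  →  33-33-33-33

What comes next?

s(k+1) = s(k)·-·s(k) — each term doubles the last with '-' between the halves.
Doubling 33-33-33-33 with '-' between the halves:

33-33-33-33-33-33-33-33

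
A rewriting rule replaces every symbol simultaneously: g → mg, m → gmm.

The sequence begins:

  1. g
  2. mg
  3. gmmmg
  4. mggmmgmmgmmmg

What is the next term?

Rewriting the 13 symbols of mggmmgmmgmmmg one by one yields gmm mg mg gmm gmm mg gmm gmm mg gmm gmm gmm mg; concatenated:

gmmmgmggmmgmmmggmmgmmmggmmgmmgmmmg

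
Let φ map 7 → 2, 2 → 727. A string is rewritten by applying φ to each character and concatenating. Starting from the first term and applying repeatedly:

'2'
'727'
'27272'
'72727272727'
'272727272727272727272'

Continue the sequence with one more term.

7272727272727272727272727272727272727272727

Applying the rule to each of the 21 symbols of 272727272727272727272 gives the pieces 727 2 727 2 727 2 727 2 727 2 727 2 727 2 727 2 727 2 727 2 727, which concatenate to the answer.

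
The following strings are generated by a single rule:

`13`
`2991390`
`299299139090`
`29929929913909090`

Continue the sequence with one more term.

2992992992991390909090

Every step adds 299 to the front and 90 to the end of the previous string.
One more step from 29929929913909090 gives the answer.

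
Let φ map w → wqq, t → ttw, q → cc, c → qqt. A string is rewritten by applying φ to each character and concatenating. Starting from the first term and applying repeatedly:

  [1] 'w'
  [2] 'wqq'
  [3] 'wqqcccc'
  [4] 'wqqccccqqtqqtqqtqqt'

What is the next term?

wqqccccqqtqqtqqtqqtccccttwccccttwccccttwccccttw

φ(wqqccccqqtqqtqqtqqt) expands symbol-by-symbol to wqq cc cc qqt qqt qqt qqt cc cc ttw cc cc ttw cc cc ttw cc cc ttw; joining the 19 pieces gives the next term.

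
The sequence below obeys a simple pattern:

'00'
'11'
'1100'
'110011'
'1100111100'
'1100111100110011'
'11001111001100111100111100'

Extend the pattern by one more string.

Each term (from the third on) is the previous term followed by the one before it: term 3 = 11·00 = 1100.
Continuing: 11001111001100111100111100 · 1100111100110011 gives term 8.

110011110011001111001111001100111100110011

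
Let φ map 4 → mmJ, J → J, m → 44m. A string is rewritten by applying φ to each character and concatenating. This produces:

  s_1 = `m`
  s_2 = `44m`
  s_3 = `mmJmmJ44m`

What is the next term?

Apply φ to mmJmmJ44m symbol by symbol: m→44m, m→44m, J→J, m→44m, m→44m, J→J, 4→mmJ, 4→mmJ, m→44m; joined: 44m 44m J 44m 44m J mmJ mmJ 44m.

44m44mJ44m44mJmmJmmJ44m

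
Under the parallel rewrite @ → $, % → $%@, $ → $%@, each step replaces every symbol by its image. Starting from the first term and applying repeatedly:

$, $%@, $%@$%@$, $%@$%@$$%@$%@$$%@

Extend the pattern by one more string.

$%@$%@$$%@$%@$$%@$%@$%@$$%@$%@$$%@$%@$%@$

Replace each of the 17 characters of $%@$%@$$%@$%@$$%@ in place — $%@ $%@ $ $%@ $%@ $ $%@ $%@ $%@ $ $%@ $%@ $ $%@ $%@ $%@ $ — and concatenate.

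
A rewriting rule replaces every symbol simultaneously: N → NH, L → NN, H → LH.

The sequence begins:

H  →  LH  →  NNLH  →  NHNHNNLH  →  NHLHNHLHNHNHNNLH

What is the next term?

NHLHNNLHNHLHNNLHNHLHNHLHNHNHNNLH

Applying the rule to each of the 16 symbols of NHLHNHLHNHNHNNLH gives the pieces NH LH NN LH NH LH NN LH NH LH NH LH NH NH NN LH, which concatenate to the answer.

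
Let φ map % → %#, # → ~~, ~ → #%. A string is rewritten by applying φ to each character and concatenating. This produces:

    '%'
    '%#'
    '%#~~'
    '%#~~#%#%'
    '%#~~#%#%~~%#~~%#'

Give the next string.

φ(%#~~#%#%~~%#~~%#) expands symbol-by-symbol to %# ~~ #% #% ~~ %# ~~ %# #% #% %# ~~ #% #% %# ~~; joining the 16 pieces gives the next term.

%#~~#%#%~~%#~~%##%#%%#~~#%#%%#~~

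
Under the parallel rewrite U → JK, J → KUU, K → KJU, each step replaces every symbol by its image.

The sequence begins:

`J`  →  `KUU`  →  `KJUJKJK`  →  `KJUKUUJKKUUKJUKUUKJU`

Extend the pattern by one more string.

Applying the rule to each of the 20 symbols of KJUKUUJKKUUKJUKUUKJU gives the pieces KJU KUU JK KJU JK JK KUU KJU KJU JK JK KJU KUU JK KJU JK JK KJU KUU JK, which concatenate to the answer.

KJUKUUJKKJUJKJKKUUKJUKJUJKJKKJUKUUJKKJUJKJKKJUKUUJK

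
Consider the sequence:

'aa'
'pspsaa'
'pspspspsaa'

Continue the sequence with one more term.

Each term is the previous one with psps prepended.
One more step from pspspspsaa gives the answer.

pspspspspspsaa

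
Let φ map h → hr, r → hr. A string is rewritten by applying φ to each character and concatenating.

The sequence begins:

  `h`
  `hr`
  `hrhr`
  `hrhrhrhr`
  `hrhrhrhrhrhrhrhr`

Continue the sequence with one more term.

Rewriting the 16 symbols of hrhrhrhrhrhrhrhr one by one yields hr hr hr hr hr hr hr hr hr hr hr hr hr hr hr hr; concatenated:

hrhrhrhrhrhrhrhrhrhrhrhrhrhrhrhr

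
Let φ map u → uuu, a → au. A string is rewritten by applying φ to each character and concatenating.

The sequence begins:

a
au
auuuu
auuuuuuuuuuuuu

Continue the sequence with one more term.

auuuuuuuuuuuuuuuuuuuuuuuuuuuuuuuuuuuuuuuu

Applying the rule to each of the 14 symbols of auuuuuuuuuuuuu gives the pieces au uuu uuu uuu uuu uuu uuu uuu uuu uuu uuu uuu uuu uuu, which concatenate to the answer.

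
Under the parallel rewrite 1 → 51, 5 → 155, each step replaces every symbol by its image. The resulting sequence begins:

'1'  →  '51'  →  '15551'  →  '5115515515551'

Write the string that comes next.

1555151155155511551555115515515551

Applying the rule to each of the 13 symbols of 5115515515551 gives the pieces 155 51 51 155 155 51 155 155 51 155 155 155 51, which concatenate to the answer.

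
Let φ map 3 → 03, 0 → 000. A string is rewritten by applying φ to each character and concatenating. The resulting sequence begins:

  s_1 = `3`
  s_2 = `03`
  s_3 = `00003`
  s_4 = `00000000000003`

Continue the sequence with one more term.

φ(00000000000003) expands symbol-by-symbol to 000 000 000 000 000 000 000 000 000 000 000 000 000 03; joining the 14 pieces gives the next term.

00000000000000000000000000000000000000003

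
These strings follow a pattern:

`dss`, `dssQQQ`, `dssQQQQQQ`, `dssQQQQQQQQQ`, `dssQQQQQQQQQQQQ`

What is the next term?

Every step adds QQQ to the end: s(k+1) = s(k)·QQQ.
So the next term is dssQQQQQQQQQQQQ·QQQ.

dssQQQQQQQQQQQQQQQ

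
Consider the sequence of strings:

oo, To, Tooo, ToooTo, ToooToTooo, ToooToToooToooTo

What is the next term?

Each term (from the third on) is the previous term followed by the one before it: term 3 = To·oo = Tooo.
Continuing: ToooToToooToooTo · ToooToTooo gives term 7.

ToooToToooToooToToooToTooo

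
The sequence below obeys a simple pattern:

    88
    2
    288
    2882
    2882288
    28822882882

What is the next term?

From term 3 onward, concatenate the last term with the second-to-last: 2·88 = 288, 288·2 = 2882, …
The next term joins 28822882882 and 2882288.

288228828822882288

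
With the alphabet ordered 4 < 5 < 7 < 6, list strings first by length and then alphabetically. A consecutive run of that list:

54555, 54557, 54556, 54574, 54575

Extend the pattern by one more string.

54577

Treat 54575 as a base-4 numeral over the given alphabet and add one, carrying through any trailing 6's.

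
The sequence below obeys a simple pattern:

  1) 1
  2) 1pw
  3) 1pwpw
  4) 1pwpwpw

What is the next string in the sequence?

The strings grow by a fixed suffix pw each time.
So the next term is 1pwpwpw·pw.

1pwpwpwpw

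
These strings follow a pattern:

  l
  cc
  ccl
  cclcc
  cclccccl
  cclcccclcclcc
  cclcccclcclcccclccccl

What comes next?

From term 3 onward, concatenate the last term with the second-to-last: cc·l = ccl, ccl·cc = cclcc, …
So term 8 is cclcccclcclcccclccccl·cclcccclcclcc.

cclcccclcclcccclcccclcclcccclcclcc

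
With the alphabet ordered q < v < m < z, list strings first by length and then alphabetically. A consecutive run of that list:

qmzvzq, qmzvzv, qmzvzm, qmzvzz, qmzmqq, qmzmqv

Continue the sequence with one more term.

qmzmqm

The successor of qmzmqv increments the rightmost position that isn't already z and resets every position after it to q.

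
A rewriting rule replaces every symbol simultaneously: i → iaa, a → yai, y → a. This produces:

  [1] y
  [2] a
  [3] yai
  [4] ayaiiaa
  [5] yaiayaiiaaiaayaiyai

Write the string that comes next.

Replace each of the 19 characters of yaiayaiiaaiaayaiyai in place — a yai iaa yai a yai iaa iaa yai yai iaa yai yai a yai iaa a yai iaa — and concatenate.

ayaiiaayaiayaiiaaiaayaiyaiiaayaiyaiayaiiaaayaiiaa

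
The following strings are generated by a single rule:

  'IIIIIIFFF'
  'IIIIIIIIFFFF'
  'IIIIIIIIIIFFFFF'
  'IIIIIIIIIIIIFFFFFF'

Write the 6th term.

Each string has the form I^{2n+2} F^{n+1}, where the shown terms are n = 2, 3, 4, 5.
For term 6, n = 7, so the run lengths are 16, 8.

IIIIIIIIIIIIIIIIFFFFFFFF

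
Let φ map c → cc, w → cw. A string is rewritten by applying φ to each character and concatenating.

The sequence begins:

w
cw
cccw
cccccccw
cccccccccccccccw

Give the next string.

cccccccccccccccccccccccccccccccw

φ(cccccccccccccccw) expands symbol-by-symbol to cc cc cc cc cc cc cc cc cc cc cc cc cc cc cc cw; joining the 16 pieces gives the next term.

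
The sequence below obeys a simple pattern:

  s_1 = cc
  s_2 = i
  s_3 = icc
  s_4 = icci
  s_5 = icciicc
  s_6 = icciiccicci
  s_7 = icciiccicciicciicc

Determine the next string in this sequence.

This is a Fibonacci-style word recurrence s(k) = s(k−1)·s(k−2): e.g. i·cc = icc.
So term 8 is icciiccicciicciicc·icciiccicci.

icciiccicciicciiccicciiccicci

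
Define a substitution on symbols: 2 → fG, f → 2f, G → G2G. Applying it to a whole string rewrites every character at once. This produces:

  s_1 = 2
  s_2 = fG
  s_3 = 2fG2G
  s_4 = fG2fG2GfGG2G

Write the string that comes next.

2fG2GfG2fG2GfGG2G2fG2GG2GfGG2G

Rewriting each symbol of fG2fG2GfGG2G: f→2f, G→G2G, 2→fG, f→2f, G→G2G, 2→fG, G→G2G, f→2f, G→G2G, G→G2G, 2→fG, G→G2G, which concatenates to 2f G2G fG 2f G2G fG G2G 2f G2G G2G fG G2G.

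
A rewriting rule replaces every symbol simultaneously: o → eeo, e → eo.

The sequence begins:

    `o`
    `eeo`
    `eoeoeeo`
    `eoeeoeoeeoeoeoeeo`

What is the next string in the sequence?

eoeeoeoeoeeoeoeeoeoeoeeoeoeeoeoeeoeoeoeeo

φ(eoeeoeoeeoeoeoeeo) expands symbol-by-symbol to eo eeo eo eo eeo eo eeo eo eo eeo eo eeo eo eeo eo eo eeo; joining the 17 pieces gives the next term.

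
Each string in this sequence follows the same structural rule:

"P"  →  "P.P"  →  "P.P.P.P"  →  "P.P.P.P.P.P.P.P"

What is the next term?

P.P.P.P.P.P.P.P.P.P.P.P.P.P.P.P

Each string is two copies of the previous one joined by '.'.
One more doubling of P.P.P.P.P.P.P.P gives the answer.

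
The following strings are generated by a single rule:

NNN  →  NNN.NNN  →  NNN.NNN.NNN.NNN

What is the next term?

NNN.NNN.NNN.NNN.NNN.NNN.NNN.NNN

Each string is two copies of the previous one joined by '.'.
So the next term is two copies of NNN.NNN.NNN.NNN with '.' between the halves.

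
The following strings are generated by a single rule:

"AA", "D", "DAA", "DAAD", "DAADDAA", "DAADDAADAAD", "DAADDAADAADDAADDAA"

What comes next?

DAADDAADAADDAADDAADAADDAADAAD

Each term (from the third on) is the previous term followed by the one before it: term 3 = D·AA = DAA.
The next term joins DAADDAADAADDAADDAA and DAADDAADAAD.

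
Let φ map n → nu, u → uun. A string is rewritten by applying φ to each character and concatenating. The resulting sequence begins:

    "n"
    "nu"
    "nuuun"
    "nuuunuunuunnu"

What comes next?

nuuunuunuunnuuunuunnuuunuunnunuuun

φ(nuuunuunuunnu) expands symbol-by-symbol to nu uun uun uun nu uun uun nu uun uun nu nu uun; joining the 13 pieces gives the next term.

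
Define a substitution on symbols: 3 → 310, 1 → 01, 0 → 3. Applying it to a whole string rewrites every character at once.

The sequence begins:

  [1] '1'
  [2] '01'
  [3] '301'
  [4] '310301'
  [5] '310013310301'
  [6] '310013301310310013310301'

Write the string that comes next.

φ(310013301310310013310301) expands symbol-by-symbol to 310 01 3 3 01 310 310 3 01 310 01 3 310 01 3 3 01 310 310 01 3 310 3 01; joining the 24 pieces gives the next term.

310013301310310301310013310013301310310013310301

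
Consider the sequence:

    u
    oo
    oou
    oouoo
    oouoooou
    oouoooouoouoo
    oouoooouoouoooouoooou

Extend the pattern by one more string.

oouoooouoouoooouoooouoouoooouoouoo

From term 3 onward, concatenate the last term with the second-to-last: oo·u = oou, oou·oo = oouoo, …
Continuing: oouoooouoouoooouoooou · oouoooouoouoo gives term 8.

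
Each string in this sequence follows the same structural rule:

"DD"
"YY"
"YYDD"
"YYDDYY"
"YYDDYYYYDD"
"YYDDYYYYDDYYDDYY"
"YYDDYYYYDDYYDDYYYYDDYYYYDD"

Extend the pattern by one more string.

This is a Fibonacci-style word recurrence s(k) = s(k−1)·s(k−2): e.g. YY·DD = YYDD.
The next term joins YYDDYYYYDDYYDDYYYYDDYYYYDD and YYDDYYYYDDYYDDYY.

YYDDYYYYDDYYDDYYYYDDYYYYDDYYDDYYYYDDYYDDYY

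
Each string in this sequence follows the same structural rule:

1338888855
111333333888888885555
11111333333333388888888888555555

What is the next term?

1111111333333333333338888888888888855555555

Term n consists of 2n-1 1's, followed by 4n-2 3's, followed by 3n+2 8's, followed by 2n 5's (n = 1, 2, …).
Setting n = 4 gives 7, 14, 14, 8 characters in each block.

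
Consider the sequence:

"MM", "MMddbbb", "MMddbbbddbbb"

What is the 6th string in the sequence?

MMddbbbddbbbddbbbddbbbddbbb

The strings grow by a fixed suffix ddbbb each time.
From MMddbbbddbbb, 3 further steps: MMddbbbddbbb → MMddbbbddbbbddbbb → MMddbbbddbbbddbbbddbbb → (answer).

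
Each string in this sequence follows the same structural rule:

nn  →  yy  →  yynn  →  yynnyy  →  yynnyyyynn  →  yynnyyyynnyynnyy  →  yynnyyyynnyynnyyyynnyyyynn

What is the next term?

This is a Fibonacci-style word recurrence s(k) = s(k−1)·s(k−2): e.g. yy·nn = yynn.
The next term joins yynnyyyynnyynnyyyynnyyyynn and yynnyyyynnyynnyy.

yynnyyyynnyynnyyyynnyyyynnyynnyyyynnyynnyy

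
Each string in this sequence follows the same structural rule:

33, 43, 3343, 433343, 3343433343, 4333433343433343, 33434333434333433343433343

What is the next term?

This is a Fibonacci-style word recurrence s(k) = s(k−2)·s(k−1): e.g. 33·43 = 3343.
Continuing: 4333433343433343 · 33434333434333433343433343 gives term 8.

433343334343334333434333434333433343433343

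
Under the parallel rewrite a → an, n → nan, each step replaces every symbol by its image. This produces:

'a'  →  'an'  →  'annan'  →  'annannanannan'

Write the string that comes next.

Replace each of the 13 characters of annannanannan in place — an nan nan an nan nan an nan an nan nan an nan — and concatenate.

annannanannannanannanannannanannan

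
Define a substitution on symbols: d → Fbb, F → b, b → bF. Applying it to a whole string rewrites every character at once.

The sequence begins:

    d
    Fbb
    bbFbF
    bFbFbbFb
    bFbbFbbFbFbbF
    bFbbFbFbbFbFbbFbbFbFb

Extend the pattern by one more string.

bFbbFbFbbFbbFbFbbFbbFbFbbFbFbbFbbF

φ(bFbbFbFbbFbFbbFbbFbFb) expands symbol-by-symbol to bF b bF bF b bF b bF bF b bF b bF bF b bF bF b bF b bF; joining the 21 pieces gives the next term.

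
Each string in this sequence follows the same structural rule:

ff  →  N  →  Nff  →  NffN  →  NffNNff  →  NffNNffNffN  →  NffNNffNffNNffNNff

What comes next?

Each term (from the third on) is the previous term followed by the one before it: term 3 = N·ff = Nff.
Continuing: NffNNffNffNNffNNff · NffNNffNffN gives term 8.

NffNNffNffNNffNNffNffNNffNffN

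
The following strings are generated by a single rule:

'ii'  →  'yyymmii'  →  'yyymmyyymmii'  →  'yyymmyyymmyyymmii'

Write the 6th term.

Each term is the previous one with yyymm prepended.
From yyymmyyymmyyymmii, 2 further steps: yyymmyyymmyyymmii → yyymmyyymmyyymmyyymmii → (answer).

yyymmyyymmyyymmyyymmyyymmii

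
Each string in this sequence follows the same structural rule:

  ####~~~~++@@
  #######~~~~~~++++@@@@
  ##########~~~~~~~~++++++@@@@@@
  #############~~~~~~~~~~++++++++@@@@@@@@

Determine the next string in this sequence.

The n-th term is 3n+1 #'s then 2n+2 ~'s then 2n +'s then 2n @'s (n = 1, 2, …).
Setting n = 5 gives 16, 12, 10, 10 characters in each block.

################~~~~~~~~~~~~++++++++++@@@@@@@@@@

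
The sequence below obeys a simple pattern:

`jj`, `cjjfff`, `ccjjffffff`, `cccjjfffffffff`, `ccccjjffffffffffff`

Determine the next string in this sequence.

Each term wraps the previous one in c on the left and fff on the right.
Applying this once more to ccccjjffffffffffff:

cccccjjfffffffffffffff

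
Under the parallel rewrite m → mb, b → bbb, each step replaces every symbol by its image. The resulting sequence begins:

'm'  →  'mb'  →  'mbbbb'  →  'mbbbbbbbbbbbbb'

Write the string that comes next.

Rewriting the 14 symbols of mbbbbbbbbbbbbb one by one yields mb bbb bbb bbb bbb bbb bbb bbb bbb bbb bbb bbb bbb bbb; concatenated:

mbbbbbbbbbbbbbbbbbbbbbbbbbbbbbbbbbbbbbbbb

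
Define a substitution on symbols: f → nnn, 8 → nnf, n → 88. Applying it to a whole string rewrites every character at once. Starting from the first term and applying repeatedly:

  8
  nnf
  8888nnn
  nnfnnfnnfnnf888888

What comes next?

φ(nnfnnfnnfnnf888888) expands symbol-by-symbol to 88 88 nnn 88 88 nnn 88 88 nnn 88 88 nnn nnf nnf nnf nnf nnf nnf; joining the 18 pieces gives the next term.

8888nnn8888nnn8888nnn8888nnnnnfnnfnnfnnfnnfnnf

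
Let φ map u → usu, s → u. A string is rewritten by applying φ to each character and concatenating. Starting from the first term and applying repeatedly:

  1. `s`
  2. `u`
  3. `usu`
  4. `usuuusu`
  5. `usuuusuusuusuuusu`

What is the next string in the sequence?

Applying the rule to each of the 17 symbols of usuuusuusuusuuusu gives the pieces usu u usu usu usu u usu usu u usu usu u usu usu usu u usu, which concatenate to the answer.

usuuusuusuusuuusuusuuusuusuuusuusuusuuusu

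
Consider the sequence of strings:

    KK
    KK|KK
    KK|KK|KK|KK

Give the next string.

s(k+1) = s(k)·|·s(k) — each term doubles the last with '|' between the halves.
So the next term is two copies of KK|KK|KK|KK with '|' between the halves.

KK|KK|KK|KK|KK|KK|KK|KK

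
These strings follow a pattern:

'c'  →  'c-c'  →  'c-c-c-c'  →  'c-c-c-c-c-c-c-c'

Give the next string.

c-c-c-c-c-c-c-c-c-c-c-c-c-c-c-c

Each string is two copies of the previous one joined by '-'.
So the next term is two copies of c-c-c-c-c-c-c-c with '-' between the halves.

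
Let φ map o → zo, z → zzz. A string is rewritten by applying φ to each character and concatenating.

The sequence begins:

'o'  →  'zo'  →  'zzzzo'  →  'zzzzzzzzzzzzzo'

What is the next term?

zzzzzzzzzzzzzzzzzzzzzzzzzzzzzzzzzzzzzzzzo

φ(zzzzzzzzzzzzzo) expands symbol-by-symbol to zzz zzz zzz zzz zzz zzz zzz zzz zzz zzz zzz zzz zzz zo; joining the 14 pieces gives the next term.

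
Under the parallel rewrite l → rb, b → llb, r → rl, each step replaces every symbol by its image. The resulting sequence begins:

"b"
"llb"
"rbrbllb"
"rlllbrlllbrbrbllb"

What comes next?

Replace each of the 17 characters of rlllbrlllbrbrbllb in place — rl rb rb rb llb rl rb rb rb llb rl llb rl llb rb rb llb — and concatenate.

rlrbrbrbllbrlrbrbrbllbrlllbrlllbrbrbllb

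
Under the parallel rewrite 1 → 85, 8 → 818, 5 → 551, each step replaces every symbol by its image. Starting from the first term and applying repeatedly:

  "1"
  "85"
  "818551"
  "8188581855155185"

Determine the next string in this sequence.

Applying the rule to each of the 16 symbols of 8188581855155185 gives the pieces 818 85 818 818 551 818 85 818 551 551 85 551 551 85 818 551, which concatenate to the answer.

81885818818551818858185515518555155185818551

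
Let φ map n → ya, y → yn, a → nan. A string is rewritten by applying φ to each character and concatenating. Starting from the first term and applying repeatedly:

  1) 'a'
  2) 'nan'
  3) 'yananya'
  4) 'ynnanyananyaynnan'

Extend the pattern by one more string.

ynyayananyaynnanyananyaynnanynyayananya

φ(ynnanyananyaynnan) expands symbol-by-symbol to yn ya ya nan ya yn nan ya nan ya yn nan yn ya ya nan ya; joining the 17 pieces gives the next term.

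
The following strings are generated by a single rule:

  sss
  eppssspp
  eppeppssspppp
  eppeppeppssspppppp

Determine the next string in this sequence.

Each term wraps the previous one in epp on the left and pp on the right.
Applying this once more to eppeppeppssspppppp:

eppeppeppeppssspppppppp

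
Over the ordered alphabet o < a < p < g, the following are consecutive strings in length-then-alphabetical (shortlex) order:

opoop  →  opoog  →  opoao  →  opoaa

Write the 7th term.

opopo

Continuing the enumeration 3 steps past opoaa: opoaa → opoap → opoag → (answer).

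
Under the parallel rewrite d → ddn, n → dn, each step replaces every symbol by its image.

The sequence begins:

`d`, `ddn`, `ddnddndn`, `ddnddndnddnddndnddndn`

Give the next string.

ddnddndnddnddndnddndnddnddndnddnddndnddndnddnddndnddndn

φ(ddnddndnddnddndnddndn) expands symbol-by-symbol to ddn ddn dn ddn ddn dn ddn dn ddn ddn dn ddn ddn dn ddn dn ddn ddn dn ddn dn; joining the 21 pieces gives the next term.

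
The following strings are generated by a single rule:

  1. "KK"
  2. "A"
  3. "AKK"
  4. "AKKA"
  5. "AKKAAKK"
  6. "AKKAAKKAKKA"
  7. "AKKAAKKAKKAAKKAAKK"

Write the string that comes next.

AKKAAKKAKKAAKKAAKKAKKAAKKAKKA

From term 3 onward, concatenate the last term with the second-to-last: A·KK = AKK, AKK·A = AKKA, …
So term 8 is AKKAAKKAKKAAKKAAKK·AKKAAKKAKKA.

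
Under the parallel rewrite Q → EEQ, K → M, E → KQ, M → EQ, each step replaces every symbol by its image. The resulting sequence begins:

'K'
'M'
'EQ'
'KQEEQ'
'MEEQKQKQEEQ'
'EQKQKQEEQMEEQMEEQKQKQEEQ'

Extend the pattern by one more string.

Rewriting the 24 symbols of EQKQKQEEQMEEQMEEQKQKQEEQ one by one yields KQ EEQ M EEQ M EEQ KQ KQ EEQ EQ KQ KQ EEQ EQ KQ KQ EEQ M EEQ M EEQ KQ KQ EEQ; concatenated:

KQEEQMEEQMEEQKQKQEEQEQKQKQEEQEQKQKQEEQMEEQMEEQKQKQEEQ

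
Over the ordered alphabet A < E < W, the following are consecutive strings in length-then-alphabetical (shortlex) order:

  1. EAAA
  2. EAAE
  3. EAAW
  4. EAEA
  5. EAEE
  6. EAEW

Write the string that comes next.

Find the rightmost character of EAEW below W, bump it to the next letter, and reset everything to its right to A.

EAWA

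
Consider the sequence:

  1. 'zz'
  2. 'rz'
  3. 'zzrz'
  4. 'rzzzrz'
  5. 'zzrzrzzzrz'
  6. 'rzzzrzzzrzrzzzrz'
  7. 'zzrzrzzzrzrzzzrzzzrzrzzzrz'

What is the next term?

From term 3 onward, concatenate the second-to-last term with the last: zz·rz = zzrz, rz·zzrz = rzzzrz, …
So term 8 is rzzzrzzzrzrzzzrz·zzrzrzzzrzrzzzrzzzrzrzzzrz.

rzzzrzzzrzrzzzrzzzrzrzzzrzrzzzrzzzrzrzzzrz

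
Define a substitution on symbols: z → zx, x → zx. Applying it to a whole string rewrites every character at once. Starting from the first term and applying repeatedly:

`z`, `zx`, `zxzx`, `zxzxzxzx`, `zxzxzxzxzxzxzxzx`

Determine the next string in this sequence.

zxzxzxzxzxzxzxzxzxzxzxzxzxzxzxzx

Applying the rule to each of the 16 symbols of zxzxzxzxzxzxzxzx gives the pieces zx zx zx zx zx zx zx zx zx zx zx zx zx zx zx zx, which concatenate to the answer.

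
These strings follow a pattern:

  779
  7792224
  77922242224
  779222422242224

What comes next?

Each term is the previous one with 2224 appended.
Applying this once more to 779222422242224:

7792224222422242224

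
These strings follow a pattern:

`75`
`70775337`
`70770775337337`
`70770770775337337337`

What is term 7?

Each term wraps the previous one in 707 on the left and 337 on the right.
From 70770770775337337337, 3 further steps: 70770770775337337337 → 70770770770775337337337337 → 70770770770770775337337337337337 → (answer).

70770770770770770775337337337337337337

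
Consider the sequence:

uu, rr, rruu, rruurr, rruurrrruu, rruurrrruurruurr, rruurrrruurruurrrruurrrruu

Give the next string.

Each term (from the third on) is the previous term followed by the one before it: term 3 = rr·uu = rruu.
Continuing: rruurrrruurruurrrruurrrruu · rruurrrruurruurr gives term 8.

rruurrrruurruurrrruurrrruurruurrrruurruurr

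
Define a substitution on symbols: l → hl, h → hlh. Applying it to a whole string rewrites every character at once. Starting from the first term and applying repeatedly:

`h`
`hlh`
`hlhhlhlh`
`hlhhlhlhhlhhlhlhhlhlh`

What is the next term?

Applying the rule to each of the 21 symbols of hlhhlhlhhlhhlhlhhlhlh gives the pieces hlh hl hlh hlh hl hlh hl hlh hlh hl hlh hlh hl hlh hl hlh hlh hl hlh hl hlh, which concatenate to the answer.

hlhhlhlhhlhhlhlhhlhlhhlhhlhlhhlhhlhlhhlhlhhlhhlhlhhlhlh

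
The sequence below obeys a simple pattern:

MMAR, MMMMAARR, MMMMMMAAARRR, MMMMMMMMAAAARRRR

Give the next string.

Each string has the form M^{2n} A^{n} R^{n} (n = 1, 2, …).
Setting n = 5 gives 10, 5, 5 characters in each block.

MMMMMMMMMMAAAAARRRRR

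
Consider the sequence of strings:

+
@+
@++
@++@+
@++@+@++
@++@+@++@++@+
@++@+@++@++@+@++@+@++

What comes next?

@++@+@++@++@+@++@+@++@++@+@++@++@+

From term 3 onward, concatenate the last term with the second-to-last: @+·+ = @++, @++·@+ = @++@+, …
So term 8 is @++@+@++@++@+@++@+@++·@++@+@++@++@+.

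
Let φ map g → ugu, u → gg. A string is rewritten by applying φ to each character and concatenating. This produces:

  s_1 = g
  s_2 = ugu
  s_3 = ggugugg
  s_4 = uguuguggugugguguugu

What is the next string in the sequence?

Replace each of the 19 characters of uguuguggugugguguugu in place — gg ugu gg gg ugu gg ugu ugu gg ugu gg ugu ugu gg ugu gg gg ugu gg — and concatenate.

gguguggggugugguguuguggugugguguugugguguggggugugg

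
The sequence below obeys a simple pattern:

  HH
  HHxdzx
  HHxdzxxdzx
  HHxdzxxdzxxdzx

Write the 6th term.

Each term is the previous one with xdzx appended.
From HHxdzxxdzxxdzx, 2 further steps: HHxdzxxdzxxdzx → HHxdzxxdzxxdzxxdzx → (answer).

HHxdzxxdzxxdzxxdzxxdzx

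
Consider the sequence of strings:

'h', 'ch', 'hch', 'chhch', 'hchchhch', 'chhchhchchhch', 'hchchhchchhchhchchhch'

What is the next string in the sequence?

Each term (from the third on) is the two preceding terms concatenated in order: term 3 = h·ch = hch.
Continuing: chhchhchchhch · hchchhchchhchhchchhch gives term 8.

chhchhchchhchhchchhchchhchhchchhch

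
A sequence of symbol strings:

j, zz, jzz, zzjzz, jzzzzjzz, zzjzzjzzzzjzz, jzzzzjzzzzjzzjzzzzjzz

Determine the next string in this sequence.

zzjzzjzzzzjzzjzzzzjzzzzjzzjzzzzjzz

Each term (from the third on) is the two preceding terms concatenated in order: term 3 = j·zz = jzz.
The next term joins zzjzzjzzzzjzz and jzzzzjzzzzjzzjzzzzjzz.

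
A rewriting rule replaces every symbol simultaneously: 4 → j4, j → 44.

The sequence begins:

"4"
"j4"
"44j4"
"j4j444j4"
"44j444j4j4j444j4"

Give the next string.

j4j444j4j4j444j444j444j4j4j444j4

Replace each of the 16 characters of 44j444j4j4j444j4 in place — j4 j4 44 j4 j4 j4 44 j4 44 j4 44 j4 j4 j4 44 j4 — and concatenate.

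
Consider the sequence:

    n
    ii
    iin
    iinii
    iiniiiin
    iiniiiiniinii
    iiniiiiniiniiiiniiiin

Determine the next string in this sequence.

iiniiiiniiniiiiniiiiniiniiiiniinii

This is a Fibonacci-style word recurrence s(k) = s(k−1)·s(k−2): e.g. ii·n = iin.
So term 8 is iiniiiiniiniiiiniiiin·iiniiiiniinii.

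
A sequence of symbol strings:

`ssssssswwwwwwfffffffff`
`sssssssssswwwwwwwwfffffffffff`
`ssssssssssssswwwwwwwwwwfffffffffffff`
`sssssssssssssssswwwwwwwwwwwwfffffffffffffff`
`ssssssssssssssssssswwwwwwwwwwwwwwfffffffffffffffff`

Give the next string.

The n-th term is 3n-2 s's then 2n w's then 2n+3 f's, where the shown terms are n = 3, 4, 5, 6, 7.
For the next term, n = 8, so the run lengths are 22, 16, 19.

sssssssssssssssssssssswwwwwwwwwwwwwwwwfffffffffffffffffff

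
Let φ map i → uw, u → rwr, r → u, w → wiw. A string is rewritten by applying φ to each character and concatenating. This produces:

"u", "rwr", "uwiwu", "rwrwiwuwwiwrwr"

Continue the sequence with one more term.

Rewriting the 14 symbols of rwrwiwuwwiwrwr one by one yields u wiw u wiw uw wiw rwr wiw wiw uw wiw u wiw u; concatenated:

uwiwuwiwuwwiwrwrwiwwiwuwwiwuwiwu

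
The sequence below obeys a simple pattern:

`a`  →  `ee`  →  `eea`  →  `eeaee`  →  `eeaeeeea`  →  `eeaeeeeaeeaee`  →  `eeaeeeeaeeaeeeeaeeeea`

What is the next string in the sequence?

Each term (from the third on) is the previous term followed by the one before it: term 3 = ee·a = eea.
Continuing: eeaeeeeaeeaeeeeaeeeea · eeaeeeeaeeaee gives term 8.

eeaeeeeaeeaeeeeaeeeeaeeaeeeeaeeaee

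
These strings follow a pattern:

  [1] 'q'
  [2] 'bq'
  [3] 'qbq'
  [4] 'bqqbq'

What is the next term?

This is a Fibonacci-style word recurrence s(k) = s(k−2)·s(k−1): e.g. q·bq = qbq.
So term 5 is qbq·bqqbq.

qbqbqqbq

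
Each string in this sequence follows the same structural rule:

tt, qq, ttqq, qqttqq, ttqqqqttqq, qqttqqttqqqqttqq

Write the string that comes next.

ttqqqqttqqqqttqqttqqqqttqq

From term 3 onward, concatenate the second-to-last term with the last: tt·qq = ttqq, qq·ttqq = qqttqq, …
Continuing: ttqqqqttqq · qqttqqttqqqqttqq gives term 7.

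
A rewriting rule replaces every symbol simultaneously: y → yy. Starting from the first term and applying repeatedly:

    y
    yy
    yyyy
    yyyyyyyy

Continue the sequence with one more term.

Rewriting each symbol of yyyyyyyy: y→yy, y→yy, y→yy, y→yy, y→yy, y→yy, y→yy, y→yy, which concatenates to yy yy yy yy yy yy yy yy.

yyyyyyyyyyyyyyyy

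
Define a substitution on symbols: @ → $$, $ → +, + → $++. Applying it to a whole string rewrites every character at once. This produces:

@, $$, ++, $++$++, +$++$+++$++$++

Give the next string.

$+++$++$+++$++$++$+++$++$+++$++$++

φ(+$++$+++$++$++) expands symbol-by-symbol to $++ + $++ $++ + $++ $++ $++ + $++ $++ + $++ $++; joining the 14 pieces gives the next term.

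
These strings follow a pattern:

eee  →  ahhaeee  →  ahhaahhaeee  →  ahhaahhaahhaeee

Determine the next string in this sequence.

Every step adds ahha at the front: s(k+1) = ahha·s(k).
Applying this once more to ahhaahhaahhaeee:

ahhaahhaahhaahhaeee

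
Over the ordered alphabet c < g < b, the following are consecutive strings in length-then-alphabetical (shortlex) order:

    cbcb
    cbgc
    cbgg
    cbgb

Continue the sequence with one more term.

cbbc

The successor of cbgb increments the rightmost position that isn't already b and resets every position after it to c.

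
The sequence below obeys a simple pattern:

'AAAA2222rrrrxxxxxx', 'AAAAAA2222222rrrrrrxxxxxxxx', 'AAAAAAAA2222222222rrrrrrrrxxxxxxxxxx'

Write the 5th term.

AAAAAAAAAAAA2222222222222222rrrrrrrrrrrrxxxxxxxxxxxxxx

Each string has the form A^{2n} 2^{3n-2} r^{2n} x^{2n+2}, where the shown terms are n = 2, 3, 4.
Setting n = 6 gives 12, 16, 12, 14 characters in each block.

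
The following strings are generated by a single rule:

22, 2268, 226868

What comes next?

22686868

The strings grow by a fixed suffix 68 each time.
One more step from 226868 gives the answer.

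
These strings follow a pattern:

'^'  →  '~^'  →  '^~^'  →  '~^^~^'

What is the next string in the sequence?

^~^~^^~^

From term 3 onward, concatenate the second-to-last term with the last: ^·~^ = ^~^, ~^·^~^ = ~^^~^, …
Continuing: ^~^ · ~^^~^ gives term 5.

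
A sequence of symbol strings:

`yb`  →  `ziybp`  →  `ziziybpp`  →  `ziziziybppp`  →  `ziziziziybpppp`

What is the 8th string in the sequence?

ziziziziziziziybppppppp

s(k+1) = zi·s(k)·p, so each term gains zi as a prefix and p as a suffix.
From ziziziziybpppp, 3 further steps: ziziziziybpppp → ziziziziziybppppp → ziziziziziziybpppppp → (answer).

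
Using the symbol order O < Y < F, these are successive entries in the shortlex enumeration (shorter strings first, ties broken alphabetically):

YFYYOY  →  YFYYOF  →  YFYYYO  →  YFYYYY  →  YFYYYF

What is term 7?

Advancing 2 positions from YFYYYF through YFYYYF → YFYYFO reaches term 7.

YFYYFY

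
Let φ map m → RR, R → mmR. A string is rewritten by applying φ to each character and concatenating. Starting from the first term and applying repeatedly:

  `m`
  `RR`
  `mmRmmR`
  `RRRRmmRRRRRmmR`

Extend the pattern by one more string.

mmRmmRmmRmmRRRRRmmRmmRmmRmmRmmRRRRRmmR

Replace each of the 14 characters of RRRRmmRRRRRmmR in place — mmR mmR mmR mmR RR RR mmR mmR mmR mmR mmR RR RR mmR — and concatenate.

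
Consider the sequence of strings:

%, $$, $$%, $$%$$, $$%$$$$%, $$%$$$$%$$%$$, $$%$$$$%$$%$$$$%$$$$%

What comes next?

Each term (from the third on) is the previous term followed by the one before it: term 3 = $$·% = $$%.
Continuing: $$%$$$$%$$%$$$$%$$$$% · $$%$$$$%$$%$$ gives term 8.

$$%$$$$%$$%$$$$%$$$$%$$%$$$$%$$%$$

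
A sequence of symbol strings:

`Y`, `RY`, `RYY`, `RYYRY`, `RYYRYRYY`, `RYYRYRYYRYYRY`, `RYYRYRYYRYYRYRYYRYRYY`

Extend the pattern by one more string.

RYYRYRYYRYYRYRYYRYRYYRYYRYRYYRYYRY

From term 3 onward, concatenate the last term with the second-to-last: RY·Y = RYY, RYY·RY = RYYRY, …
Continuing: RYYRYRYYRYYRYRYYRYRYY · RYYRYRYYRYYRY gives term 8.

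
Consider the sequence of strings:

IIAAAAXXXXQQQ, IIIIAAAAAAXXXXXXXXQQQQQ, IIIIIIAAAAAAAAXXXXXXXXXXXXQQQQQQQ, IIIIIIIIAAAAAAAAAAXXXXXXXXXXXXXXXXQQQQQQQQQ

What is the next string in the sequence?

The n-th term is 2n I's then 2n+2 A's then 4n X's then 2n+1 Q's (n = 1, 2, …).
At n = 5 the blocks have lengths 10, 12, 20, 11.

IIIIIIIIIIAAAAAAAAAAAAXXXXXXXXXXXXXXXXXXXXQQQQQQQQQQQ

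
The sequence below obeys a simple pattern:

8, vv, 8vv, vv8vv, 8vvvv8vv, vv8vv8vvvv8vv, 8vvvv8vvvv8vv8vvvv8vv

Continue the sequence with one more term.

vv8vv8vvvv8vv8vvvv8vvvv8vv8vvvv8vv

Each term (from the third on) is the two preceding terms concatenated in order: term 3 = 8·vv = 8vv.
Continuing: vv8vv8vvvv8vv · 8vvvv8vvvv8vv8vvvv8vv gives term 8.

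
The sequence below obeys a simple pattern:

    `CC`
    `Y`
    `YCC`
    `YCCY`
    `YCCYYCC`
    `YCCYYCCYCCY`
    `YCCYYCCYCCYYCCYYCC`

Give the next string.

From term 3 onward, concatenate the last term with the second-to-last: Y·CC = YCC, YCC·Y = YCCY, …
The next term joins YCCYYCCYCCYYCCYYCC and YCCYYCCYCCY.

YCCYYCCYCCYYCCYYCCYCCYYCCYCCY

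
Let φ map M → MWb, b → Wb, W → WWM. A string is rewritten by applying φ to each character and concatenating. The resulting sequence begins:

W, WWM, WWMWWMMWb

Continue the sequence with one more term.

WWMWWMMWbWWMWWMMWbMWbWWMWb

Apply φ to WWMWWMMWb symbol by symbol: W→WWM, W→WWM, M→MWb, W→WWM, W→WWM, M→MWb, M→MWb, W→WWM, b→Wb; joined: WWM WWM MWb WWM WWM MWb MWb WWM Wb.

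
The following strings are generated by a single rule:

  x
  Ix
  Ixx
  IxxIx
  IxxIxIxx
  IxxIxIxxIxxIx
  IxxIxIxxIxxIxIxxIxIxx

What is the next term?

IxxIxIxxIxxIxIxxIxIxxIxxIxIxxIxxIx

This is a Fibonacci-style word recurrence s(k) = s(k−1)·s(k−2): e.g. Ix·x = Ixx.
So term 8 is IxxIxIxxIxxIxIxxIxIxx·IxxIxIxxIxxIx.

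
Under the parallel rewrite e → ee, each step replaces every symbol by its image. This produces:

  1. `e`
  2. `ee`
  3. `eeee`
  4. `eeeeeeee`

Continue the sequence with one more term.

eeeeeeeeeeeeeeee

Apply φ to eeeeeeee symbol by symbol: e→ee, e→ee, e→ee, e→ee, e→ee, e→ee, e→ee, e→ee; joined: ee ee ee ee ee ee ee ee.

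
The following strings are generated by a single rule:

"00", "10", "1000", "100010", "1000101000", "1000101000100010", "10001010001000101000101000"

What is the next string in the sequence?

From term 3 onward, concatenate the last term with the second-to-last: 10·00 = 1000, 1000·10 = 100010, …
Continuing: 10001010001000101000101000 · 1000101000100010 gives term 8.

100010100010001010001010001000101000100010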